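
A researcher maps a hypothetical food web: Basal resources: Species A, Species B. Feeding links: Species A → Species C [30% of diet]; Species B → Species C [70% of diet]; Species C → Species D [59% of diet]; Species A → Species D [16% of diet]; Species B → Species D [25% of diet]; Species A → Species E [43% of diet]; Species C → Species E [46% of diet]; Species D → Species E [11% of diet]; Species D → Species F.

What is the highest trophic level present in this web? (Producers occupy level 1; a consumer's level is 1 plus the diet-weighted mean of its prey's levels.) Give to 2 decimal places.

3.59

Species C: 1 + (0.3×1 + 0.7×1) = 2
Species D: 1 + (0.59×2 + 0.16×1 + 0.25×1) = 2.59
Species E: 1 + (0.43×1 + 0.46×2 + 0.11×2.59) = 2.6349
Species F: 1 + 2.59 = 3.59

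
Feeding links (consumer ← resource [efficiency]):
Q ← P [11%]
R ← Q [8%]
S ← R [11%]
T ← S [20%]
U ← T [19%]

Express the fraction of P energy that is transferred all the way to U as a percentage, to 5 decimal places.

0.00368%

Product of link efficiencies: 0.11 × 0.08 × 0.11 × 0.2 × 0.19 = 0.000036784
As a percentage: 0.000036784 × 100 = 0.00368%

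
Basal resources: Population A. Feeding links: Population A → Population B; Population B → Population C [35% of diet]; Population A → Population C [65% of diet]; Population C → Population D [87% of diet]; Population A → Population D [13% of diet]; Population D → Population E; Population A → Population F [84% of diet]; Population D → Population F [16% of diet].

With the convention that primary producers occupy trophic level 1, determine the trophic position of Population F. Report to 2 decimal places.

2.35

Population B: 1 + 1 = 2
Population C: 1 + (0.35×2 + 0.65×1) = 2.35
Population D: 1 + (0.87×2.35 + 0.13×1) = 3.1745
Population E: 1 + 3.1745 = 4.1745
Population F: 1 + (0.84×1 + 0.16×3.1745) = 2.34792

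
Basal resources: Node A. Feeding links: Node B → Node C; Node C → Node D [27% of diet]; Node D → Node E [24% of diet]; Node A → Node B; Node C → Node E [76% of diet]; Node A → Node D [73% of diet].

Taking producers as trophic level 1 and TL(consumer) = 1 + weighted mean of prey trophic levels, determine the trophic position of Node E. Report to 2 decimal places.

3.89

Node B: 1 + 1 = 2
Node C: 1 + 2 = 3
Node D: 1 + (0.73×1 + 0.27×3) = 2.54
Node E: 1 + (0.24×2.54 + 0.76×3) = 3.8896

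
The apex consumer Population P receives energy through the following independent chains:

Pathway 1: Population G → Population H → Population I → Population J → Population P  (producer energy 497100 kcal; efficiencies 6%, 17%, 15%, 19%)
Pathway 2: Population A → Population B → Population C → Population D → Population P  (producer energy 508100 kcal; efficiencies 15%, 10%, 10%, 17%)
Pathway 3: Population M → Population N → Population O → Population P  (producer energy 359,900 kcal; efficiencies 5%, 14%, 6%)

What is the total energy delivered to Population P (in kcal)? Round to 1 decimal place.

Pathway 1: 497100 × 0.06 × 0.17 × 0.15 × 0.19 = 144.50697 kcal
Pathway 2: 508100 × 0.15 × 0.1 × 0.1 × 0.17 = 129.5655 kcal
Pathway 3: 359900 × 0.05 × 0.14 × 0.06 = 151.158 kcal
Total at Population P: 144.50697 + 129.5655 + 151.158 = 425.23047 kcal

425.2 kcal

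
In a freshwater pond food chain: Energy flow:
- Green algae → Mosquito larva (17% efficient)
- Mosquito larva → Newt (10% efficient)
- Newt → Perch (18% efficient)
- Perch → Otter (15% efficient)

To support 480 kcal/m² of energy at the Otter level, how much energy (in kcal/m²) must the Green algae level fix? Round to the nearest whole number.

1045752 kcal/m²

Cumulative transfer efficiency: 0.17 × 0.1 × 0.18 × 0.15 = 0.000459
Green algae energy = 480 / 0.000459 = 1045752 kcal/m²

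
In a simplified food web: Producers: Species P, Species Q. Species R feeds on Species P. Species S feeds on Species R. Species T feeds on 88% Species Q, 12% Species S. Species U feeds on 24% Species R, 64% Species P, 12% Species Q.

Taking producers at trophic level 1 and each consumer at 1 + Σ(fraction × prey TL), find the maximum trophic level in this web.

Species R: 1 + 1 = 2
Species S: 1 + 2 = 3
Species T: 1 + (0.88×1 + 0.12×3) = 2.24
Species U: 1 + (0.24×2 + 0.64×1 + 0.12×1) = 2.24

3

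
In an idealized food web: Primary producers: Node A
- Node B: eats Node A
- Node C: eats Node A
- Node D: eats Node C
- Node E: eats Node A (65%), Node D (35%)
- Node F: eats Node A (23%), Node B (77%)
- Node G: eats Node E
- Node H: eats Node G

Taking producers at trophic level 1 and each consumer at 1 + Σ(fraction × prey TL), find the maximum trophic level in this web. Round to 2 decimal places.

4.70

Node B: 1 + 1 = 2
Node C: 1 + 1 = 2
Node D: 1 + 2 = 3
Node E: 1 + (0.65×1 + 0.35×3) = 2.7
Node F: 1 + (0.23×1 + 0.77×2) = 2.77
Node G: 1 + 2.7 = 3.7
Node H: 1 + 3.7 = 4.7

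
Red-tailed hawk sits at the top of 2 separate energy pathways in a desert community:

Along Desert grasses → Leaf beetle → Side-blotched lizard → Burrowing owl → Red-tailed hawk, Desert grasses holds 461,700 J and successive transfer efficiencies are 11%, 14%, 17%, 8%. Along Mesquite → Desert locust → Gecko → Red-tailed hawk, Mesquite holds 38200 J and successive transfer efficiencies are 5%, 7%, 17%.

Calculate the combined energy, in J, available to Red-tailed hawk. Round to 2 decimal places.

Via Desert grasses: 461700 × 0.11 × 0.14 × 0.17 × 0.08 = 96.698448 J
Via Mesquite: 38200 × 0.05 × 0.07 × 0.17 = 22.729 J
Total at Red-tailed hawk: 96.698448 + 22.729 = 119.427448 J

119.43 J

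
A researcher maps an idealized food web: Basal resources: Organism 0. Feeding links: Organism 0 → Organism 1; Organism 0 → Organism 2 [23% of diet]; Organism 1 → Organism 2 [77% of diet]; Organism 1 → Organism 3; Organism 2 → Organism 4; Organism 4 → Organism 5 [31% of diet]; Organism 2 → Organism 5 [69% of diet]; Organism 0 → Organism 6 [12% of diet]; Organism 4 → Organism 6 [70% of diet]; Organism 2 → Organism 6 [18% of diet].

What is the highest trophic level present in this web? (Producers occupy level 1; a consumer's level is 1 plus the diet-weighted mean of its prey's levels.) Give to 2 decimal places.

Organism 1: 1 + 1 = 2
Organism 2: 1 + (0.23×1 + 0.77×2) = 2.77
Organism 3: 1 + 2 = 3
Organism 4: 1 + 2.77 = 3.77
Organism 5: 1 + (0.31×3.77 + 0.69×2.77) = 4.08
Organism 6: 1 + (0.12×1 + 0.7×3.77 + 0.18×2.77) = 4.2576

4.26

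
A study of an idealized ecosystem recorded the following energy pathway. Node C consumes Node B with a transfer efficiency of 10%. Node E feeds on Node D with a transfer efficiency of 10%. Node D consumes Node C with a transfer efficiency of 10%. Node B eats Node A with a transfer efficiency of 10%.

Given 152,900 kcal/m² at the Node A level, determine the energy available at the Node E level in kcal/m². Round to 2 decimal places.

Node B: 152900 × 0.1 = 15290 kcal/m²
Node C: 15290 × 0.1 = 1529 kcal/m²
Node D: 1529 × 0.1 = 152.9 kcal/m²
Node E: 152.9 × 0.1 = 15.29 kcal/m²

15.29 kcal/m²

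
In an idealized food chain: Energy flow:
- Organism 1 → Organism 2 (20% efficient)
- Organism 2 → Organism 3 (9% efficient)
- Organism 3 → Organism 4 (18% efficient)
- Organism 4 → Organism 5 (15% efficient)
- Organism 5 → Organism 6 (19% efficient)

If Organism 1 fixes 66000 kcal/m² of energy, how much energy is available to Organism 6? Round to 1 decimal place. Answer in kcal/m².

Organism 2: 66000 × 0.2 = 13200 kcal/m²
Organism 3: 13200 × 0.09 = 1188 kcal/m²
Organism 4: 1188 × 0.18 = 213.84 kcal/m²
Organism 5: 213.84 × 0.15 = 32.076 kcal/m²
Organism 6: 32.076 × 0.19 = 6.09444 kcal/m²

6.1 kcal/m²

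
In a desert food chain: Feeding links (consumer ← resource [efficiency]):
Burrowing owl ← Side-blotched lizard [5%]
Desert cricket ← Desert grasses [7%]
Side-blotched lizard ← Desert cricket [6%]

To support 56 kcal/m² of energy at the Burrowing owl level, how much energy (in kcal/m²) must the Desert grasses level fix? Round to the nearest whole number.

Cumulative transfer efficiency: 0.07 × 0.06 × 0.05 = 0.00021
Desert grasses energy = 56 / 0.00021 = 266667 kcal/m²

266667 kcal/m²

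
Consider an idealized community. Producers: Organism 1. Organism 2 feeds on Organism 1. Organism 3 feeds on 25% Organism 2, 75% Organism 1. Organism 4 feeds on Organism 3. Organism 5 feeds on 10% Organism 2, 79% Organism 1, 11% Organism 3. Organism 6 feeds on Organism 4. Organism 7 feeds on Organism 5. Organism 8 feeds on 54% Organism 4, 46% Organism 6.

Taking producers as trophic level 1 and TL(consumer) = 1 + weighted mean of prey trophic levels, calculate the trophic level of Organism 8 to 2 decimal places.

4.71

Organism 2: 1 + 1 = 2
Organism 3: 1 + (0.25×2 + 0.75×1) = 2.25
Organism 4: 1 + 2.25 = 3.25
Organism 5: 1 + (0.1×2 + 0.79×1 + 0.11×2.25) = 2.2375
Organism 6: 1 + 3.25 = 4.25
Organism 7: 1 + 2.2375 = 3.2375
Organism 8: 1 + (0.54×3.25 + 0.46×4.25) = 4.71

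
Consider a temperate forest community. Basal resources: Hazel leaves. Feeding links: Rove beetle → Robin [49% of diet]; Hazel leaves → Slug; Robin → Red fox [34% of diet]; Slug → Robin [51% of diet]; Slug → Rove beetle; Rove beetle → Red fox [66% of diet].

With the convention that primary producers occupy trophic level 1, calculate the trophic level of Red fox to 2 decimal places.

4.17

Slug: 1 + 1 = 2
Rove beetle: 1 + 2 = 3
Robin: 1 + (0.51×2 + 0.49×3) = 3.49
Red fox: 1 + (0.34×3.49 + 0.66×3) = 4.1666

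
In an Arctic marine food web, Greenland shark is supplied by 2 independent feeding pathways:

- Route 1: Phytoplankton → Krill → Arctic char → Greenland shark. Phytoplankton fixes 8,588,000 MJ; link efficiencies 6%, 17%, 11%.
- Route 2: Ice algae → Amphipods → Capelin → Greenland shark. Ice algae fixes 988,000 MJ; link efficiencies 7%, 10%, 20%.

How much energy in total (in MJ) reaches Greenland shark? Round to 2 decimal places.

Route 1: 8588000 × 0.06 × 0.17 × 0.11 = 9635.736 MJ
Route 2: 988000 × 0.07 × 0.1 × 0.2 = 1383.2 MJ
Total at Greenland shark: 9635.736 + 1383.2 = 11018.936 MJ

11018.94 MJ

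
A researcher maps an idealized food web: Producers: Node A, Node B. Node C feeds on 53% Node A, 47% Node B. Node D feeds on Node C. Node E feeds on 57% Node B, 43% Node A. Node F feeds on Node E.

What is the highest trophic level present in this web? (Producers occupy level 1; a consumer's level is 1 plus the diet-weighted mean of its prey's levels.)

3

Node C: 1 + (0.53×1 + 0.47×1) = 2
Node D: 1 + 2 = 3
Node E: 1 + (0.57×1 + 0.43×1) = 2
Node F: 1 + 2 = 3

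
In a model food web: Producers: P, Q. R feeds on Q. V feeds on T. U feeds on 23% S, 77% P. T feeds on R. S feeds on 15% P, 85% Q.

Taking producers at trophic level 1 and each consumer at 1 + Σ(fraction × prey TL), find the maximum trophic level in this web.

4

R: 1 + 1 = 2
S: 1 + (0.15×1 + 0.85×1) = 2
T: 1 + 2 = 3
U: 1 + (0.23×2 + 0.77×1) = 2.23
V: 1 + 3 = 4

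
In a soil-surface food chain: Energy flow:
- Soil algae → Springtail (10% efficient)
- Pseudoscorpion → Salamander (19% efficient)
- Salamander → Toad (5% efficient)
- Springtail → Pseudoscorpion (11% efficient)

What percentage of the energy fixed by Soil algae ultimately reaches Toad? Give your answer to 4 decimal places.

Product of link efficiencies: 0.1 × 0.11 × 0.19 × 0.05 = 0.0001045
As a percentage: 0.0001045 × 100 = 0.0105%

0.0105%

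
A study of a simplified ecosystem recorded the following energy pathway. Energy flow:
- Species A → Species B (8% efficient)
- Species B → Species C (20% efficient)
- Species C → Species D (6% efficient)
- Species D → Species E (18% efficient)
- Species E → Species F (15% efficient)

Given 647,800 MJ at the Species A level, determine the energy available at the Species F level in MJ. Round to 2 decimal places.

16.79 MJ

Species B: 647800 × 0.08 = 51824 MJ
Species C: 51824 × 0.2 = 10364.8 MJ
Species D: 10364.8 × 0.06 = 621.888 MJ
Species E: 621.888 × 0.18 = 111.93984 MJ
Species F: 111.93984 × 0.15 = 16.790976 MJ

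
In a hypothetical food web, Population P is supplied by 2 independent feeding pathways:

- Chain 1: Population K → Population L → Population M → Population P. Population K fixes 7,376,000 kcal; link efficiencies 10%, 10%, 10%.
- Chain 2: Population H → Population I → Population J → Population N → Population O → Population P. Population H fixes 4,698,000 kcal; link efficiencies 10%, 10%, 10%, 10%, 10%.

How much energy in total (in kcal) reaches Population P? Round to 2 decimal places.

Chain 1: 7376000 × 0.1 × 0.1 × 0.1 = 7376 kcal
Chain 2: 4698000 × 0.1 × 0.1 × 0.1 × 0.1 × 0.1 = 46.98 kcal
Total at Population P: 7376 + 46.98 = 7422.98 kcal

7422.98 kcal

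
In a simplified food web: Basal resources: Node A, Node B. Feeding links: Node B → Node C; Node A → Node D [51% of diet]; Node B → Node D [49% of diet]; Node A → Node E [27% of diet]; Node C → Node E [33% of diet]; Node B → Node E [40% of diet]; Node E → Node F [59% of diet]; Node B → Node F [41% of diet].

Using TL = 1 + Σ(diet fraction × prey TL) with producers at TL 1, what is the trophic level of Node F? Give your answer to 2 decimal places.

2.78

Node C: 1 + 1 = 2
Node D: 1 + (0.51×1 + 0.49×1) = 2
Node E: 1 + (0.27×1 + 0.33×2 + 0.4×1) = 2.33
Node F: 1 + (0.59×2.33 + 0.41×1) = 2.7847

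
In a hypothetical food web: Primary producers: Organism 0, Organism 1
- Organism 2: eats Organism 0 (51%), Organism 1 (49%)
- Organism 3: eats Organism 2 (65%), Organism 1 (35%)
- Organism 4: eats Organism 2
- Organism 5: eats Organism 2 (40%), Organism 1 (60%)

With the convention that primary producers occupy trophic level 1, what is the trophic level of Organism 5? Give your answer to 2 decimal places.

Organism 2: 1 + (0.51×1 + 0.49×1) = 2
Organism 3: 1 + (0.65×2 + 0.35×1) = 2.65
Organism 4: 1 + 2 = 3
Organism 5: 1 + (0.4×2 + 0.6×1) = 2.4

2.40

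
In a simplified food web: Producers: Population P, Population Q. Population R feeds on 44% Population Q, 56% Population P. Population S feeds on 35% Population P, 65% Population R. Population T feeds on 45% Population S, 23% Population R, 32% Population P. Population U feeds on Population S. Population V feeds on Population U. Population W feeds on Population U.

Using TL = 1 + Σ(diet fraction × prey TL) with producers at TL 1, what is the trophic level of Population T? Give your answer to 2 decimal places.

Population R: 1 + (0.44×1 + 0.56×1) = 2
Population S: 1 + (0.35×1 + 0.65×2) = 2.65
Population T: 1 + (0.45×2.65 + 0.23×2 + 0.32×1) = 2.9725
Population U: 1 + 2.65 = 3.65
Population V: 1 + 3.65 = 4.65
Population W: 1 + 3.65 = 4.65

2.97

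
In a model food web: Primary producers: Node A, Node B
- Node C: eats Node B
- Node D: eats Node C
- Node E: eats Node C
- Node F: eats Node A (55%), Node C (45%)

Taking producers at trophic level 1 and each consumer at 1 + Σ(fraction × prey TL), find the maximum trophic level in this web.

Node C: 1 + 1 = 2
Node D: 1 + 2 = 3
Node E: 1 + 2 = 3
Node F: 1 + (0.55×1 + 0.45×2) = 2.45

3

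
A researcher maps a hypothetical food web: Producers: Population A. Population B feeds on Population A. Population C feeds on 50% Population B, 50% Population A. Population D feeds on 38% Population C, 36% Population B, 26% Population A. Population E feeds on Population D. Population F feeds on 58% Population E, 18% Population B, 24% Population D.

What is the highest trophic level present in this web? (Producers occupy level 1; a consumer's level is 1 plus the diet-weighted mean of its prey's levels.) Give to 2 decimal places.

4.34

Population B: 1 + 1 = 2
Population C: 1 + (0.5×2 + 0.5×1) = 2.5
Population D: 1 + (0.38×2.5 + 0.36×2 + 0.26×1) = 2.93
Population E: 1 + 2.93 = 3.93
Population F: 1 + (0.58×3.93 + 0.18×2 + 0.24×2.93) = 4.3426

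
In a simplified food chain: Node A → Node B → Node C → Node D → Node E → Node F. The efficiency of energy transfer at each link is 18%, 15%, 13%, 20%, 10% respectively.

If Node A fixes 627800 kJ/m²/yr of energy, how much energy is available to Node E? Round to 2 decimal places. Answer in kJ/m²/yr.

Node B: 627800 × 0.18 = 113004 kJ/m²/yr
Node C: 113004 × 0.15 = 16950.6 kJ/m²/yr
Node D: 16950.6 × 0.13 = 2203.578 kJ/m²/yr
Node E: 2203.578 × 0.2 = 440.7156 kJ/m²/yr

440.72 kJ/m²/yr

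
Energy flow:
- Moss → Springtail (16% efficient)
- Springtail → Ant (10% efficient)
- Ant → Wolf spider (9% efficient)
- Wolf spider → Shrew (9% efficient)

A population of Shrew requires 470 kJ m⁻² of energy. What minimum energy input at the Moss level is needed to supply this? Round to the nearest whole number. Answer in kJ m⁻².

Cumulative transfer efficiency: 0.16 × 0.1 × 0.09 × 0.09 = 0.0001296
Moss energy = 470 / 0.0001296 = 3626543 kJ m⁻²

3626543 kJ m⁻²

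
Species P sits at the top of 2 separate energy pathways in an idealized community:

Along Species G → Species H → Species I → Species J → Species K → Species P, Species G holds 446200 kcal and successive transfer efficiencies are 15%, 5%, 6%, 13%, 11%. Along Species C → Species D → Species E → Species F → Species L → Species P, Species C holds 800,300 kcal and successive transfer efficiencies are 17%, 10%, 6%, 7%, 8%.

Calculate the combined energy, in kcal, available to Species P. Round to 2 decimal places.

7.44 kcal

Via Species G: 446200 × 0.15 × 0.05 × 0.06 × 0.13 × 0.11 = 2.871297 kcal
Via Species C: 800300 × 0.17 × 0.1 × 0.06 × 0.07 × 0.08 = 4.5713136 kcal
Total at Species P: 2.871297 + 4.5713136 = 7.4426106 kcal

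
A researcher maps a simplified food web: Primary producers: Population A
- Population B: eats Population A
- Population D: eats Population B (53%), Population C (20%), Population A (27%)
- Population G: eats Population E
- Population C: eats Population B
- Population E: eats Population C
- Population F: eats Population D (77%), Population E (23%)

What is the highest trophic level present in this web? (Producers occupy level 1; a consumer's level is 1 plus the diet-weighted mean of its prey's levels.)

Population B: 1 + 1 = 2
Population C: 1 + 2 = 3
Population D: 1 + (0.53×2 + 0.2×3 + 0.27×1) = 2.93
Population E: 1 + 3 = 4
Population F: 1 + (0.77×2.93 + 0.23×4) = 4.1761
Population G: 1 + 4 = 5

5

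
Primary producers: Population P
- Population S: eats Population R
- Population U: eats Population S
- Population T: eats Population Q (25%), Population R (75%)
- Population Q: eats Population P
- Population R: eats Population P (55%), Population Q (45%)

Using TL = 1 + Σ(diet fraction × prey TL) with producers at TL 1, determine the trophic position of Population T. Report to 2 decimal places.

3.34

Population Q: 1 + 1 = 2
Population R: 1 + (0.55×1 + 0.45×2) = 2.45
Population S: 1 + 2.45 = 3.45
Population T: 1 + (0.25×2 + 0.75×2.45) = 3.3375
Population U: 1 + 3.45 = 4.45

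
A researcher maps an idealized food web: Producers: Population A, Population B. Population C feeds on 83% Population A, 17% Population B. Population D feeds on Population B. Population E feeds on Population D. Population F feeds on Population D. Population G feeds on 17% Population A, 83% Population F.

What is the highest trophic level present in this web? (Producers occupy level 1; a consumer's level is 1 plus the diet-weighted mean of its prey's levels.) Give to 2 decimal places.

Population C: 1 + (0.83×1 + 0.17×1) = 2
Population D: 1 + 1 = 2
Population E: 1 + 2 = 3
Population F: 1 + 2 = 3
Population G: 1 + (0.17×1 + 0.83×3) = 3.66

3.66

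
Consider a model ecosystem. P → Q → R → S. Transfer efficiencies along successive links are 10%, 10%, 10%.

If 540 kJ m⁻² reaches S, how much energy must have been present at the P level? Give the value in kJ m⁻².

540000 kJ m⁻²

Cumulative transfer efficiency: 0.1 × 0.1 × 0.1 = 0.001
P energy = 540 / 0.001 = 540000 kJ m⁻²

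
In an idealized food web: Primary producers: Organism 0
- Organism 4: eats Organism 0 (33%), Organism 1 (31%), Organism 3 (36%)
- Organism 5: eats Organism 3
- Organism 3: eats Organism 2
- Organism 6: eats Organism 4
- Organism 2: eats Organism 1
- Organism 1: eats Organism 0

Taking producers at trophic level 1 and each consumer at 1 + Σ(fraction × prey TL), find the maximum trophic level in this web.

Organism 1: 1 + 1 = 2
Organism 2: 1 + 2 = 3
Organism 3: 1 + 3 = 4
Organism 4: 1 + (0.33×1 + 0.31×2 + 0.36×4) = 3.39
Organism 5: 1 + 4 = 5
Organism 6: 1 + 3.39 = 4.39

5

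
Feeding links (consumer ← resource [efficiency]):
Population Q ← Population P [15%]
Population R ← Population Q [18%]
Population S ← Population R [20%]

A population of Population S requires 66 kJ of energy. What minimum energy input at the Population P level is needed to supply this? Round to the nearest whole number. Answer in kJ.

Cumulative transfer efficiency: 0.15 × 0.18 × 0.2 = 0.0054
Population P energy = 66 / 0.0054 = 12222 kJ

12222 kJ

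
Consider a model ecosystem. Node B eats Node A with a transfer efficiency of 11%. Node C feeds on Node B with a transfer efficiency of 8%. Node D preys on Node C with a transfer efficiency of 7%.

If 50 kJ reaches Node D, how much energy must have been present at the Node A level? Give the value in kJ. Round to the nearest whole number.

Cumulative transfer efficiency: 0.11 × 0.08 × 0.07 = 0.000616
Node A energy = 50 / 0.000616 = 81169 kJ

81169 kJ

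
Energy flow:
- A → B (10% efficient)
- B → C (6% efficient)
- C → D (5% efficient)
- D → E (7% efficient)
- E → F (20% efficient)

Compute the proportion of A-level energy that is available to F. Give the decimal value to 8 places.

Product of link efficiencies: 0.1 × 0.06 × 0.05 × 0.07 × 0.2 = 0.0000042

0.00000420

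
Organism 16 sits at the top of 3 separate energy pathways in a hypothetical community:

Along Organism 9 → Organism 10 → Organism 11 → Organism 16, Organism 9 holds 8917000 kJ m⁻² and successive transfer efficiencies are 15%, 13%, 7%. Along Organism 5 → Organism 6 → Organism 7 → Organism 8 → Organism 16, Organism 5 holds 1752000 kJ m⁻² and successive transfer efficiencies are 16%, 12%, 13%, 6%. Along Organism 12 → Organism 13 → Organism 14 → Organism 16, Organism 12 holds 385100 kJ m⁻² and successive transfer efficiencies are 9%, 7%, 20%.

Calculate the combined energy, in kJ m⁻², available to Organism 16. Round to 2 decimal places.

Via Organism 9: 8917000 × 0.15 × 0.13 × 0.07 = 12171.705 kJ m⁻²
Via Organism 5: 1752000 × 0.16 × 0.12 × 0.13 × 0.06 = 262.37952 kJ m⁻²
Via Organism 12: 385100 × 0.09 × 0.07 × 0.2 = 485.226 kJ m⁻²
Total at Organism 16: 12171.705 + 262.37952 + 485.226 = 12919.31052 kJ m⁻²

12919.31 kJ m⁻²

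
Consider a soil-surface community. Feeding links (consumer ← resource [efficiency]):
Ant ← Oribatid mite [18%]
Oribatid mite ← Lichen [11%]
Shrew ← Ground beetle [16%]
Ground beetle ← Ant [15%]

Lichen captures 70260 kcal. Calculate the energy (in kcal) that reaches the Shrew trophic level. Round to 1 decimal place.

Oribatid mite: 70260 × 0.11 = 7728.6 kcal
Ant: 7728.6 × 0.18 = 1391.148 kcal
Ground beetle: 1391.148 × 0.15 = 208.6722 kcal
Shrew: 208.6722 × 0.16 = 33.387552 kcal

33.4 kcal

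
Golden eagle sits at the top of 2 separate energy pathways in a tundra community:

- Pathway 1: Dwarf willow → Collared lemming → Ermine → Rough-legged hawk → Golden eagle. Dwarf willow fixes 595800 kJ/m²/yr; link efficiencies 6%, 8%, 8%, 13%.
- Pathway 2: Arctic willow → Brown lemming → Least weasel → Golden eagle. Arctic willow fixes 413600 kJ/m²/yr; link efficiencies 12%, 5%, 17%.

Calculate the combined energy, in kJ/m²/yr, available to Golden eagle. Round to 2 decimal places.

Pathway 1: 595800 × 0.06 × 0.08 × 0.08 × 0.13 = 29.742336 kJ/m²/yr
Pathway 2: 413600 × 0.12 × 0.05 × 0.17 = 421.872 kJ/m²/yr
Total at Golden eagle: 29.742336 + 421.872 = 451.614336 kJ/m²/yr

451.61 kJ/m²/yr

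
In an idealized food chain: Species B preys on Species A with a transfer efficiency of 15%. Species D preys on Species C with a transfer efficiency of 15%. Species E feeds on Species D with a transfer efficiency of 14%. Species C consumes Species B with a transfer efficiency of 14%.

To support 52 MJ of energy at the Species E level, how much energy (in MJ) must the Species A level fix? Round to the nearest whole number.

117914 MJ

Cumulative transfer efficiency: 0.15 × 0.14 × 0.15 × 0.14 = 0.000441
Species A energy = 52 / 0.000441 = 117914 MJ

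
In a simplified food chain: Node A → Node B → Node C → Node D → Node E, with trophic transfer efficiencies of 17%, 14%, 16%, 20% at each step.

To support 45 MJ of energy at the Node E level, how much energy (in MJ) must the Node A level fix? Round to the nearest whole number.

59086 MJ

Cumulative transfer efficiency: 0.17 × 0.14 × 0.16 × 0.2 = 0.0007616
Node A energy = 45 / 0.0007616 = 59086 MJ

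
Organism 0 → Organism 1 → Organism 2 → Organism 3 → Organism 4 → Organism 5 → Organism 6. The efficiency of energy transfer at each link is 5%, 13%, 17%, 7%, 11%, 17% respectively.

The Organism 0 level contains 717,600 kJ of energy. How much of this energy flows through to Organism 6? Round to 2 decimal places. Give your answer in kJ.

1.04 kJ

Organism 1: 717600 × 0.05 = 35880 kJ
Organism 2: 35880 × 0.13 = 4664.4 kJ
Organism 3: 4664.4 × 0.17 = 792.948 kJ
Organism 4: 792.948 × 0.07 = 55.50636 kJ
Organism 5: 55.50636 × 0.11 = 6.1056996 kJ
Organism 6: 6.1056996 × 0.17 = 1.037968932 kJ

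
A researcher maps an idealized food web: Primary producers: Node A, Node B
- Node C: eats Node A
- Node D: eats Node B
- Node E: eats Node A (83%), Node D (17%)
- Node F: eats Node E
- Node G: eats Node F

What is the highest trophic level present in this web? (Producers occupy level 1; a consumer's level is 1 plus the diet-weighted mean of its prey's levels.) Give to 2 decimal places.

4.17

Node C: 1 + 1 = 2
Node D: 1 + 1 = 2
Node E: 1 + (0.83×1 + 0.17×2) = 2.17
Node F: 1 + 2.17 = 3.17
Node G: 1 + 3.17 = 4.17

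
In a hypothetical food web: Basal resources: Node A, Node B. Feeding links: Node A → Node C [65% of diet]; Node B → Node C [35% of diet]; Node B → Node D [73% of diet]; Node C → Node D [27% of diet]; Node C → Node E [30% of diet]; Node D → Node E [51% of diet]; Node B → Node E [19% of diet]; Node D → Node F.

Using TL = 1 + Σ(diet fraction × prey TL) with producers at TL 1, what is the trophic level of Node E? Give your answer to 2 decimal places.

Node C: 1 + (0.65×1 + 0.35×1) = 2
Node D: 1 + (0.73×1 + 0.27×2) = 2.27
Node E: 1 + (0.3×2 + 0.51×2.27 + 0.19×1) = 2.9477
Node F: 1 + 2.27 = 3.27

2.95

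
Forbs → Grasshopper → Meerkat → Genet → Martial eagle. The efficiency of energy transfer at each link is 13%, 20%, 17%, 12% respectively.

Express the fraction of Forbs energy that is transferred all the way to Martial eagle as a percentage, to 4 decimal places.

Product of link efficiencies: 0.13 × 0.2 × 0.17 × 0.12 = 0.0005304
As a percentage: 0.0005304 × 100 = 0.0530%

0.0530%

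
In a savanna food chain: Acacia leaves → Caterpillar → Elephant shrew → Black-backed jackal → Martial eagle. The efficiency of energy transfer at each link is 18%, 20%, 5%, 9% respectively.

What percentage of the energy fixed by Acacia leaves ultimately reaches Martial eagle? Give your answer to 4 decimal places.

Product of link efficiencies: 0.18 × 0.2 × 0.05 × 0.09 = 0.000162
As a percentage: 0.000162 × 100 = 0.0162%

0.0162%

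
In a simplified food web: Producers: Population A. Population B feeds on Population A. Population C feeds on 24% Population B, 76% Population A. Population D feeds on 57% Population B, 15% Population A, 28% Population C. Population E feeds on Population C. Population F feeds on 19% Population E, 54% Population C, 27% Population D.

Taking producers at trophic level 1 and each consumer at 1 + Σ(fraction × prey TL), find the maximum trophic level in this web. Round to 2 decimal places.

Population B: 1 + 1 = 2
Population C: 1 + (0.24×2 + 0.76×1) = 2.24
Population D: 1 + (0.57×2 + 0.15×1 + 0.28×2.24) = 2.9172
Population E: 1 + 2.24 = 3.24
Population F: 1 + (0.19×3.24 + 0.54×2.24 + 0.27×2.9172) = 3.612844

3.61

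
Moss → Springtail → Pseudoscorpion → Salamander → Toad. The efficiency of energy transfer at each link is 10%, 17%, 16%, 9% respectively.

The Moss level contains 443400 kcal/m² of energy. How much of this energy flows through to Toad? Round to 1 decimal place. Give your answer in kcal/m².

Springtail: 443400 × 0.1 = 44340 kcal/m²
Pseudoscorpion: 44340 × 0.17 = 7537.8 kcal/m²
Salamander: 7537.8 × 0.16 = 1206.048 kcal/m²
Toad: 1206.048 × 0.09 = 108.54432 kcal/m²

108.5 kcal/m²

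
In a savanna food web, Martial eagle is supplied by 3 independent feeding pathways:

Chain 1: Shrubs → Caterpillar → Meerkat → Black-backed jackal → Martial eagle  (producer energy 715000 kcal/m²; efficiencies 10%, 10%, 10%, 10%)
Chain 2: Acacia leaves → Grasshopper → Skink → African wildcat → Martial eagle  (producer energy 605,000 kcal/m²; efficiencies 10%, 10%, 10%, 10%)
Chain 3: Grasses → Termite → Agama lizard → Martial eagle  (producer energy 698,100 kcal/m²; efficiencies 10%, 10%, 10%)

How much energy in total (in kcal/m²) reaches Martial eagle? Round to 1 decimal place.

830.1 kcal/m²

Chain 1: 715000 × 0.1 × 0.1 × 0.1 × 0.1 = 71.5 kcal/m²
Chain 2: 605000 × 0.1 × 0.1 × 0.1 × 0.1 = 60.5 kcal/m²
Chain 3: 698100 × 0.1 × 0.1 × 0.1 = 698.1 kcal/m²
Total at Martial eagle: 71.5 + 60.5 + 698.1 = 830.1 kcal/m²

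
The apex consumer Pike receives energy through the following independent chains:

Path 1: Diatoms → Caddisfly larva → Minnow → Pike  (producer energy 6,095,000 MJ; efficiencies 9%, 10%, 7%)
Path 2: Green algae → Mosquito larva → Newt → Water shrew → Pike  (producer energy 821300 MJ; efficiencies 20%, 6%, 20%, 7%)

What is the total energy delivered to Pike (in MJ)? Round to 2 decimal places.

3977.83 MJ

Path 1: 6095000 × 0.09 × 0.1 × 0.07 = 3839.85 MJ
Path 2: 821300 × 0.2 × 0.06 × 0.2 × 0.07 = 137.9784 MJ
Total at Pike: 3839.85 + 137.9784 = 3977.8284 MJ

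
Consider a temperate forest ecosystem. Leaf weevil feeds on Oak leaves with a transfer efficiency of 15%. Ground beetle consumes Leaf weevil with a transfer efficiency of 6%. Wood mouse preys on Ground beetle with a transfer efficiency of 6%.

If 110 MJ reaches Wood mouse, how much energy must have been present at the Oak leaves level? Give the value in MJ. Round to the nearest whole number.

Cumulative transfer efficiency: 0.15 × 0.06 × 0.06 = 0.00054
Oak leaves energy = 110 / 0.00054 = 203704 MJ

203704 MJ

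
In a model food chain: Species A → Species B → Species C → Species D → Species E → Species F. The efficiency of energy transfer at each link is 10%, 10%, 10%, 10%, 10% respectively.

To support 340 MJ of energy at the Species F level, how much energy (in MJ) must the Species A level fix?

Cumulative transfer efficiency: 0.1 × 0.1 × 0.1 × 0.1 × 0.1 = 0.00001
Species A energy = 340 / 0.00001 = 34000000 MJ

34000000 MJ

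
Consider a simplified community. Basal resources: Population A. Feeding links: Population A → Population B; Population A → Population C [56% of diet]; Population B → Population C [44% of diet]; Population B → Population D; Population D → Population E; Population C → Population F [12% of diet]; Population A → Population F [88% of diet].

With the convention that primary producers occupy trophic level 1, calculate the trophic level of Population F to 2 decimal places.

2.17

Population B: 1 + 1 = 2
Population C: 1 + (0.56×1 + 0.44×2) = 2.44
Population D: 1 + 2 = 3
Population E: 1 + 3 = 4
Population F: 1 + (0.12×2.44 + 0.88×1) = 2.1728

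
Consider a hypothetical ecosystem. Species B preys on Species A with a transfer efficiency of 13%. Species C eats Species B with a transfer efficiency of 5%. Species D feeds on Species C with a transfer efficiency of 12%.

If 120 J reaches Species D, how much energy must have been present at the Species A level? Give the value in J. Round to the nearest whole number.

153846 J

Cumulative transfer efficiency: 0.13 × 0.05 × 0.12 = 0.00078
Species A energy = 120 / 0.00078 = 153846 J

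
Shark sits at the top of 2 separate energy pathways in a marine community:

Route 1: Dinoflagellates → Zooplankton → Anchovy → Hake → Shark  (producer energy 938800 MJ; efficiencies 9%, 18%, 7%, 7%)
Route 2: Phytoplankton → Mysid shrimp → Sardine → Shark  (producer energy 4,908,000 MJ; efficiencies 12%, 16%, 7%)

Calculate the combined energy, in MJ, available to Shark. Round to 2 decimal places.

6670.87 MJ

Route 1: 938800 × 0.09 × 0.18 × 0.07 × 0.07 = 74.521944 MJ
Route 2: 4908000 × 0.12 × 0.16 × 0.07 = 6596.352 MJ
Total at Shark: 74.521944 + 6596.352 = 6670.873944 MJ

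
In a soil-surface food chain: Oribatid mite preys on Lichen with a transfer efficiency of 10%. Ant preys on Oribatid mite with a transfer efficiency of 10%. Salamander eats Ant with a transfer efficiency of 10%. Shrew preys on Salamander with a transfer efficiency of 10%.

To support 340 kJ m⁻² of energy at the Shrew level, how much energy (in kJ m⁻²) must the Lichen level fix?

3400000 kJ m⁻²

Cumulative transfer efficiency: 0.1 × 0.1 × 0.1 × 0.1 = 0.0001
Lichen energy = 340 / 0.0001 = 3400000 kJ m⁻²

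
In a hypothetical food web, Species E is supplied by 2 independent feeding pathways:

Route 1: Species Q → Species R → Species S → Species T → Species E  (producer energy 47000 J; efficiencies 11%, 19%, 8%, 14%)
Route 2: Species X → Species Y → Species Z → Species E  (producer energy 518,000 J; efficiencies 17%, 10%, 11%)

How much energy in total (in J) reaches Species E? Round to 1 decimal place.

979.7 J

Route 1: 47000 × 0.11 × 0.19 × 0.08 × 0.14 = 11.00176 J
Route 2: 518000 × 0.17 × 0.1 × 0.11 = 968.66 J
Total at Species E: 11.00176 + 968.66 = 979.66176 J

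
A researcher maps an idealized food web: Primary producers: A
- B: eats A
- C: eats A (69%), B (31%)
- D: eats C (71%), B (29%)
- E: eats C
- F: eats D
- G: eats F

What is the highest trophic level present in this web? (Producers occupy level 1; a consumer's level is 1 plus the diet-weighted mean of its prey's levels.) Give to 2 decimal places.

5.22

B: 1 + 1 = 2
C: 1 + (0.69×1 + 0.31×2) = 2.31
D: 1 + (0.71×2.31 + 0.29×2) = 3.2201
E: 1 + 2.31 = 3.31
F: 1 + 3.2201 = 4.2201
G: 1 + 4.2201 = 5.2201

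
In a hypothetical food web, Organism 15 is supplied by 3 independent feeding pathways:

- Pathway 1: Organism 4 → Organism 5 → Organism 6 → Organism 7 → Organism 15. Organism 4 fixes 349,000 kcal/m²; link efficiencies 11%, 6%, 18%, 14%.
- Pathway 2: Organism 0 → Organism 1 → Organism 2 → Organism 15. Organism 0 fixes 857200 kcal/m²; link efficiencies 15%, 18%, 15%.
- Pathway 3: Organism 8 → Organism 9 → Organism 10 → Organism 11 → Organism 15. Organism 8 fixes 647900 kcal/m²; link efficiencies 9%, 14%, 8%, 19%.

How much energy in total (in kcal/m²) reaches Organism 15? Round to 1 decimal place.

Pathway 1: 349000 × 0.11 × 0.06 × 0.18 × 0.14 = 58.04568 kcal/m²
Pathway 2: 857200 × 0.15 × 0.18 × 0.15 = 3471.66 kcal/m²
Pathway 3: 647900 × 0.09 × 0.14 × 0.08 × 0.19 = 124.085808 kcal/m²
Total at Organism 15: 58.04568 + 3471.66 + 124.085808 = 3653.791488 kcal/m²

3653.8 kcal/m²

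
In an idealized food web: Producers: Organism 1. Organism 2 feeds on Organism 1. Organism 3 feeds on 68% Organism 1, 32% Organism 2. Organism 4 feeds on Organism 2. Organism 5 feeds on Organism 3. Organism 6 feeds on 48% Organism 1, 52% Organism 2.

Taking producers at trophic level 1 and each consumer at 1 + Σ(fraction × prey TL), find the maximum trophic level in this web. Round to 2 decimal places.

3.32

Organism 2: 1 + 1 = 2
Organism 3: 1 + (0.68×1 + 0.32×2) = 2.32
Organism 4: 1 + 2 = 3
Organism 5: 1 + 2.32 = 3.32
Organism 6: 1 + (0.48×1 + 0.52×2) = 2.52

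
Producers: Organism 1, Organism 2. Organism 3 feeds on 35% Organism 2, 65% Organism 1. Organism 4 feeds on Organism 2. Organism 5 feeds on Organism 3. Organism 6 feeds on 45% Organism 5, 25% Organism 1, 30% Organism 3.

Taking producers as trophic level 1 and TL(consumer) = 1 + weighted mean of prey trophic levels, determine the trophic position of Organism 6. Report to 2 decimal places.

Organism 3: 1 + (0.35×1 + 0.65×1) = 2
Organism 4: 1 + 1 = 2
Organism 5: 1 + 2 = 3
Organism 6: 1 + (0.45×3 + 0.25×1 + 0.3×2) = 3.2

3.20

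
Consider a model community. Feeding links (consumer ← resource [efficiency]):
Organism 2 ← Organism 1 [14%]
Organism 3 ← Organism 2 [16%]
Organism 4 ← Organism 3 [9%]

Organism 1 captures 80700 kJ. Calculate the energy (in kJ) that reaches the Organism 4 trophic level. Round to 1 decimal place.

Organism 2: 80700 × 0.14 = 11298 kJ
Organism 3: 11298 × 0.16 = 1807.68 kJ
Organism 4: 1807.68 × 0.09 = 162.6912 kJ

162.7 kJ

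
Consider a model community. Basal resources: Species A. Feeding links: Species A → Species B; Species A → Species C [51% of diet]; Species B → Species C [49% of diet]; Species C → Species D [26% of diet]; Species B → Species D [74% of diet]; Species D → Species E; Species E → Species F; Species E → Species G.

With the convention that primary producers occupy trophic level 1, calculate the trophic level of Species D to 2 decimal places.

Species B: 1 + 1 = 2
Species C: 1 + (0.51×1 + 0.49×2) = 2.49
Species D: 1 + (0.26×2.49 + 0.74×2) = 3.1274
Species E: 1 + 3.1274 = 4.1274
Species F: 1 + 4.1274 = 5.1274
Species G: 1 + 4.1274 = 5.1274

3.13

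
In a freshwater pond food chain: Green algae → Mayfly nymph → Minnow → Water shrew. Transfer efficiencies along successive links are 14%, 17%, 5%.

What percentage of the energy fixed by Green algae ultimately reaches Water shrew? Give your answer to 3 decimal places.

0.119%

Product of link efficiencies: 0.14 × 0.17 × 0.05 = 0.00119
As a percentage: 0.00119 × 100 = 0.119%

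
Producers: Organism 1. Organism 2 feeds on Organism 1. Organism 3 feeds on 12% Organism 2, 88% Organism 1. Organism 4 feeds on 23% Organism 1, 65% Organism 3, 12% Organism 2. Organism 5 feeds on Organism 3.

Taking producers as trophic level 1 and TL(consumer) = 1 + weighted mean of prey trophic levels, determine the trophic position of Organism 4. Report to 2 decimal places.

2.85

Organism 2: 1 + 1 = 2
Organism 3: 1 + (0.12×2 + 0.88×1) = 2.12
Organism 4: 1 + (0.23×1 + 0.65×2.12 + 0.12×2) = 2.848
Organism 5: 1 + 2.12 = 3.12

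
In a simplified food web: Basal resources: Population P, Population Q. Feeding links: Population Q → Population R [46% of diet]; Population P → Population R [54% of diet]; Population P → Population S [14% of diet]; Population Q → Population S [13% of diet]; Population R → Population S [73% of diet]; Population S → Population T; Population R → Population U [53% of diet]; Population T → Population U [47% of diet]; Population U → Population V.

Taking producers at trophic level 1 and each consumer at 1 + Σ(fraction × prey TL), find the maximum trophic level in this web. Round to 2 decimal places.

4.81

Population R: 1 + (0.46×1 + 0.54×1) = 2
Population S: 1 + (0.14×1 + 0.13×1 + 0.73×2) = 2.73
Population T: 1 + 2.73 = 3.73
Population U: 1 + (0.53×2 + 0.47×3.73) = 3.8131
Population V: 1 + 3.8131 = 4.8131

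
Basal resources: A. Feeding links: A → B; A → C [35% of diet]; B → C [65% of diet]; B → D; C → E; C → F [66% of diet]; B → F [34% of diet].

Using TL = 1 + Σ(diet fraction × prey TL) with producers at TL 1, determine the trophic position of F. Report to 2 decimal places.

3.43

B: 1 + 1 = 2
C: 1 + (0.35×1 + 0.65×2) = 2.65
D: 1 + 2 = 3
E: 1 + 2.65 = 3.65
F: 1 + (0.66×2.65 + 0.34×2) = 3.429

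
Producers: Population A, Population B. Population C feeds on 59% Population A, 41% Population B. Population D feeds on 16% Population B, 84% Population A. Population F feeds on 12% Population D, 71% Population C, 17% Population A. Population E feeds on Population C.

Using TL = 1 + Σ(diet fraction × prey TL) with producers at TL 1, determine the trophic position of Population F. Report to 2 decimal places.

2.83

Population C: 1 + (0.59×1 + 0.41×1) = 2
Population D: 1 + (0.16×1 + 0.84×1) = 2
Population E: 1 + 2 = 3
Population F: 1 + (0.12×2 + 0.71×2 + 0.17×1) = 2.83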